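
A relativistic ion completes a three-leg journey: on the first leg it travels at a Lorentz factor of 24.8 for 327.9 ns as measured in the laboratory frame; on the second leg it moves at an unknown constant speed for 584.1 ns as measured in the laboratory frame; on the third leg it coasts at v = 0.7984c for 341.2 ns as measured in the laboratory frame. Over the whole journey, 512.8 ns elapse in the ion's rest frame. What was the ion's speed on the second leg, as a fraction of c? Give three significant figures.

β = 0.864

Leg 1: γ = 24.8; τ_1 = 327.9/24.80 = 13.22 ns.
Leg 2: speed unknown; τ_2 = 584.1/γ_2.
Leg 3: γ = 1/√(1 − 0.7984²) = 1/√0.3626 = 1.661; τ_3 = 341.2/1.661 = 205.4 ns.
Total proper time: 13.22 + τ_2 + 205.4 = 512.8, so τ_2 = 512.8 − 218.7 = 294.1 ns.
γ_2 = 584.1/294.1 = 1.986; β = √(1 − 1/γ²) = √0.7464.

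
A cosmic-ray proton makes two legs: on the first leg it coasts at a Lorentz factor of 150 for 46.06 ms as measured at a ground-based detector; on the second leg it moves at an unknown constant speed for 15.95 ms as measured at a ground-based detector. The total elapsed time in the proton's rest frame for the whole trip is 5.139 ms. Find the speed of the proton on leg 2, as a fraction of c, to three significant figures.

Leg 1: γ = 150; τ_1 = 46.06/150.0 = 0.3071 ms.
Leg 2: speed unknown; τ_2 = 15.95/γ_2.
Total proper time: 0.3071 + τ_2 = 5.139, so τ_2 = 5.139 − 0.3071 = 4.832 ms.
γ_2 = 15.95/4.832 = 3.301; β = √(1 − 1/γ²) = √0.9082.

β = 0.953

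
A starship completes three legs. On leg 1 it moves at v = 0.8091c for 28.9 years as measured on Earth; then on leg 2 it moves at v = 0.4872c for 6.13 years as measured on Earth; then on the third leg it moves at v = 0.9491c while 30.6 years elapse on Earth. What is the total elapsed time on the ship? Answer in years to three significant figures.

Leg 1: γ = 1/√(1 − 0.8091²) = 1/√0.3454 = 1.702; τ_1 = 28.9/1.702 = 16.98 years.
Leg 2: γ = 1/√(1 − 0.4872²) = 1/√0.7626 = 1.145; τ_2 = 6.13/1.145 = 5.353 years.
Leg 3: γ = 1/√(1 − 0.9491²) = 1/√0.09921 = 3.175; τ_3 = 30.6/3.175 = 9.638 years.
Total: 16.98 + 5.353 + 9.638 years.

τ = 32.0 years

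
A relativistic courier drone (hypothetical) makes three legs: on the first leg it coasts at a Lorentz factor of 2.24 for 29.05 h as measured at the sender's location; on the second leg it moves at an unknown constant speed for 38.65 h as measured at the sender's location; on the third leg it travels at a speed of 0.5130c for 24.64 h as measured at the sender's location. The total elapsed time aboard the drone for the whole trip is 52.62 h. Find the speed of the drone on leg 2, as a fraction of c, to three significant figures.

Leg 1: γ = 2.24; τ_1 = 29.05/2.240 = 12.97 h.
Leg 2: speed unknown; τ_2 = 38.65/γ_2.
Leg 3: γ = 1/√(1 − 0.5130²) = 1/√0.7368 = 1.165; τ_3 = 24.64/1.165 = 21.15 h.
Total proper time: 12.97 + τ_2 + 21.15 = 52.62, so τ_2 = 52.62 − 34.12 = 18.50 h.
γ_2 = 38.65/18.50 = 2.089; β = √(1 − 1/γ²) = √0.7709.

β = 0.878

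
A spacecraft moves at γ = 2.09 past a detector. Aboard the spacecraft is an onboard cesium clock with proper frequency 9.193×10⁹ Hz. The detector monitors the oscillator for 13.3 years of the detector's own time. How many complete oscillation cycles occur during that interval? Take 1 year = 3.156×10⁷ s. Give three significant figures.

N = 1.85×10¹⁸

γ = 2.09
During 13.3 years of lab time, the oscillator's proper time advances by τ = Δt/γ = 13.3/2.090 = 6.364 years = 2.008×10⁸ s.
N = f × τ = 9.193×10⁹ × 2.008×10⁸ = 1.846×10¹⁸.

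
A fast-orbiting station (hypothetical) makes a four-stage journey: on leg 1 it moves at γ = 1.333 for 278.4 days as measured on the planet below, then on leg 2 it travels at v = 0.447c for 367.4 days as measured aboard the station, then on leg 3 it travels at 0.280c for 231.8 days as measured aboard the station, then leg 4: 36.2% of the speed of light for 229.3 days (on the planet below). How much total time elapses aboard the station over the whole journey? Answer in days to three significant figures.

Leg 1: γ = 1.333; τ_1 = 278.4/1.333 = 208.9 days.
Leg 2: 367.4 days is already measured aboard the station.
Leg 3: 231.8 days is already measured aboard the station.
Leg 4: β = 0.362; γ = 1/√(1 − 0.362²) = 1/√0.8690 = 1.073; τ_4 = 229.3/1.073 = 213.7 days.
Total: 208.9 + 367.4 + 231.8 + 213.7 days.

τ = 1020 days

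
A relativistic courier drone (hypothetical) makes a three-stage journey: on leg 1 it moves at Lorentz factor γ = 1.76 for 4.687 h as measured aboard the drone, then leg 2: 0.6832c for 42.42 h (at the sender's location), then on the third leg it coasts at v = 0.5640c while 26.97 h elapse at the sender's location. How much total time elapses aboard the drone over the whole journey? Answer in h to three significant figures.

Leg 1: 4.687 h is already measured aboard the drone.
Leg 2: γ = 1/√(1 − 0.6832²) = 1/√0.5332 = 1.369; τ_2 = 42.42/1.369 = 30.98 h.
Leg 3: γ = 1/√(1 − 0.5640²) = 1/√0.6819 = 1.211; τ_3 = 26.97/1.211 = 22.27 h.
Total: 4.687 + 30.98 + 22.27 h.

τ = 57.9 h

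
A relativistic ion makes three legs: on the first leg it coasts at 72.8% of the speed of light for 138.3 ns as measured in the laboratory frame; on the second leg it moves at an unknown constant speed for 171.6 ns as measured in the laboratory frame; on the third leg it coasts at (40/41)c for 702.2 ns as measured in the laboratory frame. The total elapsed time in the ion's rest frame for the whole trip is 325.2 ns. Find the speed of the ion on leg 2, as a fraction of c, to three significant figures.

β = 0.896

Leg 1: β = 0.728; γ = 1/√(1 − 0.728²) = 1/√0.4700 = 1.459; τ_1 = 138.3/1.459 = 94.82 ns.
Leg 2: speed unknown; τ_2 = 171.6/γ_2.
Leg 3: γ = 1/√(1 − (40/41)²) = 41/9 ≈ 4.556; τ_3 = 702.2/4.556 = 154.1 ns.
Total proper time: 94.82 + τ_2 + 154.1 = 325.2, so τ_2 = 325.2 − 249.0 = 76.24 ns.
γ_2 = 171.6/76.24 = 2.251; β = √(1 − 1/γ²) = √0.8026.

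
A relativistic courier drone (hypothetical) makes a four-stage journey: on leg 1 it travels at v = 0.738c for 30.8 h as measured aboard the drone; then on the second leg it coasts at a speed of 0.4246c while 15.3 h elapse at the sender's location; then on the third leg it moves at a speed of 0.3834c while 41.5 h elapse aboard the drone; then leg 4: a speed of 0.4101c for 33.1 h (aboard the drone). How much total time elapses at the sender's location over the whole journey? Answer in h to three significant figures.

Leg 1: γ = 1/√(1 − 0.738²) = 1/√0.4554 = 1.482; Δt_1 = 1.482 × 30.8 = 45.64 h.
Leg 2: 15.3 h is already measured at the sender's location.
Leg 3: γ = 1/√(1 − 0.3834²) = 1/√0.8530 = 1.083; Δt_3 = 1.083 × 41.5 = 44.93 h.
Leg 4: γ = 1/√(1 − 0.4101²) = 1/√0.8318 = 1.096; Δt_4 = 1.096 × 33.1 = 36.29 h.
Total: 45.64 + 15.30 + 44.93 + 36.29 h.

Δt = 142 h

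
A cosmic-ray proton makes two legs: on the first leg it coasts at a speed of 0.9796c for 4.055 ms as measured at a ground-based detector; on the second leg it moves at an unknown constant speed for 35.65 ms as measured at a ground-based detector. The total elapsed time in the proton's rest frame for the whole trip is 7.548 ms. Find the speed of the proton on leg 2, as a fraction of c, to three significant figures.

β = 0.982

Leg 1: γ = 1/√(1 − 0.9796²) = 1/√0.04038 = 4.976; τ_1 = 4.055/4.976 = 0.8149 ms.
Leg 2: speed unknown; τ_2 = 35.65/γ_2.
Total proper time: 0.8149 + τ_2 = 7.548, so τ_2 = 7.548 − 0.8149 = 6.733 ms.
γ_2 = 35.65/6.733 = 5.295; β = √(1 − 1/γ²) = √0.9643.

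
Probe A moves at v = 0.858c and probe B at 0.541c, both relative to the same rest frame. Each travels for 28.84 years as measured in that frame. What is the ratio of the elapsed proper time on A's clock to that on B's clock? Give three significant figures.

A: γ = 1/√(1 − 0.858²) = 1/√0.2638 = 1.947. B: γ = 1/√(1 − 0.541²) = 1/√0.7073 = 1.189.
τ_A/τ_B = γ_B/γ_A = 1.189/1.947 = 0.6107, so τ_A/τ_B = 0.6107.

τ_A/τ_B = 0.611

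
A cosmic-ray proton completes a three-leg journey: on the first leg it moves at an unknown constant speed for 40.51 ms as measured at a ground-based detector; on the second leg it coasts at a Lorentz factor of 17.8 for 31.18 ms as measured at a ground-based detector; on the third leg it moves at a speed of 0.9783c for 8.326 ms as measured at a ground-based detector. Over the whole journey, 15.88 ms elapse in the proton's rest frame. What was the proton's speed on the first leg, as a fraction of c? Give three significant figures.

Leg 1: speed unknown; τ_1 = 40.51/γ_1.
Leg 2: γ = 17.8; τ_2 = 31.18/17.80 = 1.752 ms.
Leg 3: γ = 1/√(1 − 0.9783²) = 1/√0.04293 = 4.826; τ_3 = 8.326/4.826 = 1.725 ms.
Total proper time: τ_1 + 1.752 + 1.725 = 15.88, so τ_1 = 15.88 − 3.477 = 12.40 ms.
γ_1 = 40.51/12.40 = 3.266; β = √(1 − 1/γ²) = √0.9063.

β = 0.952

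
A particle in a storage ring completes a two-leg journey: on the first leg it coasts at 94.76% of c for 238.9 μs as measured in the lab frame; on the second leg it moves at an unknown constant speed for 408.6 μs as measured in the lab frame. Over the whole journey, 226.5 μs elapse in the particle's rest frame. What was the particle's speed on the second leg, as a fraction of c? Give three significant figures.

Leg 1: β = 0.9476; γ = 1/√(1 − 0.9476²) = 1/√0.1021 = 3.130; τ_1 = 238.9/3.130 = 76.32 μs.
Leg 2: speed unknown; τ_2 = 408.6/γ_2.
Total proper time: 76.32 + τ_2 = 226.5, so τ_2 = 226.5 − 76.32 = 150.2 μs.
γ_2 = 408.6/150.2 = 2.721; β = √(1 − 1/γ²) = √0.8649.

β = 0.930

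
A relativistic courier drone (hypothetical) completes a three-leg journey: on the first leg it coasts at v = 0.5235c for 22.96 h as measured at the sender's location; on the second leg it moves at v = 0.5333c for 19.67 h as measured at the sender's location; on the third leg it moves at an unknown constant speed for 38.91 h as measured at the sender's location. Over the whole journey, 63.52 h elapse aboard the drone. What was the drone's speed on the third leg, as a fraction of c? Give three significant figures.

Leg 1: γ = 1/√(1 − 0.5235²) = 1/√0.7259 = 1.174; τ_1 = 22.96/1.174 = 19.56 h.
Leg 2: γ = 1/√(1 − 0.5333²) = 1/√0.7156 = 1.182; τ_2 = 19.67/1.182 = 16.64 h.
Leg 3: speed unknown; τ_3 = 38.91/γ_3.
Total proper time: 19.56 + 16.64 + τ_3 = 63.52, so τ_3 = 63.52 − 36.20 = 27.32 h.
γ_3 = 38.91/27.32 = 1.424; β = √(1 − 1/γ²) = √0.5071.

β = 0.712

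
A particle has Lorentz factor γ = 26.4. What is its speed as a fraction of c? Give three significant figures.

β = √(1 − 1/γ²) = √(1 − 1/26.4²) = √(1 − 0.001435) = √0.9986

β = 0.999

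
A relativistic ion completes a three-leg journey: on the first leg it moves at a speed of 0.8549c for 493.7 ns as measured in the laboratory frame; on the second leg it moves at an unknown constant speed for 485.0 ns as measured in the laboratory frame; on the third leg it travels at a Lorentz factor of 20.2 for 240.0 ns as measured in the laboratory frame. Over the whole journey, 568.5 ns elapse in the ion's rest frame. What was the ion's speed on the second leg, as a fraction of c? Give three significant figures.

Leg 1: γ = 1/√(1 − 0.8549²) = 1/√0.2691 = 1.928; τ_1 = 493.7/1.928 = 256.1 ns.
Leg 2: speed unknown; τ_2 = 485.0/γ_2.
Leg 3: γ = 20.2; τ_3 = 240.0/20.20 = 11.88 ns.
Total proper time: 256.1 + τ_2 + 11.88 = 568.5, so τ_2 = 568.5 − 268.0 = 300.5 ns.
γ_2 = 485.0/300.5 = 1.614; β = √(1 − 1/γ²) = √0.6161.

β = 0.785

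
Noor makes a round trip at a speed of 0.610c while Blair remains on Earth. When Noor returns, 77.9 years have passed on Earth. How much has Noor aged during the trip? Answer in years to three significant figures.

γ = 1/√(1 − 0.610²) = 1/√0.6279 = 1.262
Noor's clock measures proper time along the trip: τ = Δt/γ = 77.9/1.262 years.

τ = 61.7 years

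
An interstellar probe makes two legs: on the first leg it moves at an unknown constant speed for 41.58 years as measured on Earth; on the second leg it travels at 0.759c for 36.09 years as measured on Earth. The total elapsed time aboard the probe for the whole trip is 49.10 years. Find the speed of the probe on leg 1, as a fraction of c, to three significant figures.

Leg 1: speed unknown; τ_1 = 41.58/γ_1.
Leg 2: γ = 1/√(1 − 0.759²) = 1/√0.4239 = 1.536; τ_2 = 36.09/1.536 = 23.50 years.
Total proper time: τ_1 + 23.50 = 49.10, so τ_1 = 49.10 − 23.50 = 25.60 years.
γ_1 = 41.58/25.60 = 1.624; β = √(1 − 1/γ²) = √0.6209.

β = 0.788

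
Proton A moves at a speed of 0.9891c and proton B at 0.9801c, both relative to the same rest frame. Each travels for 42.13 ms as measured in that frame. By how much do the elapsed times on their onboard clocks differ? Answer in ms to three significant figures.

|τ_A − τ_B| = 2.16 ms

A: γ = 1/√(1 − 0.9891²) = 1/√0.02168 = 6.791; τ_A = 42.13/6.791 = 6.203 ms.
B: γ = 1/√(1 − 0.9801²) = 1/√0.03940 = 5.038; τ_B = 42.13/5.038 = 8.363 ms.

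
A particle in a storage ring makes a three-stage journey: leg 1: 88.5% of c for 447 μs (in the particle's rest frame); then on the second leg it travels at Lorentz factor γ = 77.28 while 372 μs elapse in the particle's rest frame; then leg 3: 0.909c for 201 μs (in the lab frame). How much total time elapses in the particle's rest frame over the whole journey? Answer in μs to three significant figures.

Leg 1: 447 μs is already measured in the particle's rest frame.
Leg 2: 372 μs is already measured in the particle's rest frame.
Leg 3: γ = 1/√(1 − 0.909²) = 1/√0.1737 = 2.399; τ_3 = 201/2.399 = 83.78 μs.
Total: 447.0 + 372.0 + 83.78 μs.

τ = 903 μs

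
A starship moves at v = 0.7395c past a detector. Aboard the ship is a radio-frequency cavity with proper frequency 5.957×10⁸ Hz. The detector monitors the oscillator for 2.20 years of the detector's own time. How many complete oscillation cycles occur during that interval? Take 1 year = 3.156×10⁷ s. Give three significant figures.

N = 2.78×10¹⁶

γ = 1/√(1 − 0.7395²) = 1/√0.4531 = 1.486
During 2.20 years of lab time, the oscillator's proper time advances by τ = Δt/γ = 2.20/1.486 = 1.481 years = 4.674×10⁷ s.
N = f × τ = 5.957×10⁸ × 4.674×10⁷ = 2.784×10¹⁶.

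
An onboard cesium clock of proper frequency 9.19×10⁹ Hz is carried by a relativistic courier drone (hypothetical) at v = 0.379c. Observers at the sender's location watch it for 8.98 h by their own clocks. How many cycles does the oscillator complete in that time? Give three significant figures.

γ = 1/√(1 − 0.379²) = 1/√0.8564 = 1.081
During 8.98 h of lab time, the oscillator's proper time advances by τ = Δt/γ = 8.98/1.081 = 8.310 h = 2.992×10⁴ s.
N = f × τ = 9.19×10⁹ × 2.992×10⁴ = 2.749×10¹⁴.

N = 2.75×10¹⁴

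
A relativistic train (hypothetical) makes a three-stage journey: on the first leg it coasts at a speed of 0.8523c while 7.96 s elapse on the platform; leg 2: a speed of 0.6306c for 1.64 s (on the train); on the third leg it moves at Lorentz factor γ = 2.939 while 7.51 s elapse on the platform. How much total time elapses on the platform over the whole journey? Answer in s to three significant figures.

Leg 1: 7.96 s is already measured on the platform.
Leg 2: γ = 1/√(1 − 0.6306²) = 1/√0.6023 = 1.288; Δt_2 = 1.288 × 1.64 = 2.113 s.
Leg 3: 7.51 s is already measured on the platform.
Total: 7.960 + 2.113 + 7.510 s.

Δt = 17.6 s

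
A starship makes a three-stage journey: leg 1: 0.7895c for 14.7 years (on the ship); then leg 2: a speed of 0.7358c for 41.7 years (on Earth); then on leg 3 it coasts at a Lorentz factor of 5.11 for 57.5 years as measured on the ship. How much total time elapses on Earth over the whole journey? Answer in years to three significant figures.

Δt = 359 years

Leg 1: γ = 1/√(1 − 0.7895²) = 1/√0.3767 = 1.629; Δt_1 = 1.629 × 14.7 = 23.95 years.
Leg 2: 41.7 years is already measured on Earth.
Leg 3: γ = 5.11; Δt_3 = 5.110 × 57.5 = 293.8 years.
Total: 23.95 + 41.70 + 293.8 years.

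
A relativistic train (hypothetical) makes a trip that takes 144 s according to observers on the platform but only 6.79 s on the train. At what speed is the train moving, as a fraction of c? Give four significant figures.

The proper time is measured on the train (both events occur at the train's location); Δt is measured on the platform. γ = Δt/τ = 144/6.79 = 21.21.
β = √(1 − 1/γ²) = √(1 − 0.002223) = √0.9978

v = 0.9989c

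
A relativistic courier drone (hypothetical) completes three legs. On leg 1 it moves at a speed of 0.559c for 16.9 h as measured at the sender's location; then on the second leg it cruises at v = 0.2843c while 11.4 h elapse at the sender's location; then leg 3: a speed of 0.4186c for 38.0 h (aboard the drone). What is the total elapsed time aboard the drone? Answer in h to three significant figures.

τ = 62.9 h

Leg 1: γ = 1/√(1 − 0.559²) = 1/√0.6875 = 1.206; τ_1 = 16.9/1.206 = 14.01 h.
Leg 2: γ = 1/√(1 − 0.2843²) = 1/√0.9192 = 1.043; τ_2 = 11.4/1.043 = 10.93 h.
Leg 3: 38.0 h is already measured aboard the drone.
Total: 14.01 + 10.93 + 38.00 h.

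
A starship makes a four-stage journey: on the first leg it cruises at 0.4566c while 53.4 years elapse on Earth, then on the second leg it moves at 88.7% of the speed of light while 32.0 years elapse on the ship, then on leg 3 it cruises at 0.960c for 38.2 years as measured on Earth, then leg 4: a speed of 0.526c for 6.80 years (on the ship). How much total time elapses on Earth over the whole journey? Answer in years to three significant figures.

Leg 1: 53.4 years is already measured on Earth.
Leg 2: β = 0.887; γ = 1/√(1 − 0.887²) = 1/√0.2132 = 2.166; Δt_2 = 2.166 × 32.0 = 69.30 years.
Leg 3: 38.2 years is already measured on Earth.
Leg 4: γ = 1/√(1 − 0.526²) = 1/√0.7233 = 1.176; Δt_4 = 1.176 × 6.80 = 7.995 years.
Total: 53.40 + 69.30 + 38.20 + 7.995 years.

Δt = 169 years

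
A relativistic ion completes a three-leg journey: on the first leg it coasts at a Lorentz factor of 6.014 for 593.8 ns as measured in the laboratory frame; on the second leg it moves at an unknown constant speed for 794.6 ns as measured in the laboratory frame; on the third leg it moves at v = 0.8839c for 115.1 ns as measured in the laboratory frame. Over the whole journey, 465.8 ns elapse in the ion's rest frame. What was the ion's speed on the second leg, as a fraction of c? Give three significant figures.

β = 0.919

Leg 1: γ = 6.014; τ_1 = 593.8/6.014 = 98.74 ns.
Leg 2: speed unknown; τ_2 = 794.6/γ_2.
Leg 3: γ = 1/√(1 − 0.8839²) = 1/√0.2187 = 2.138; τ_3 = 115.1/2.138 = 53.83 ns.
Total proper time: 98.74 + τ_2 + 53.83 = 465.8, so τ_2 = 465.8 − 152.6 = 313.2 ns.
γ_2 = 794.6/313.2 = 2.537; β = √(1 − 1/γ²) = √0.8446.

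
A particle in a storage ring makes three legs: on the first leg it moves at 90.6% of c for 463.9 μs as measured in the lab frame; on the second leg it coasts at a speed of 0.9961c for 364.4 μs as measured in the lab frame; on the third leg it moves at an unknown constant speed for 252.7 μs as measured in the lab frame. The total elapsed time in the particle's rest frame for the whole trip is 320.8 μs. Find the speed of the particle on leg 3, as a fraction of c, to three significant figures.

Leg 1: β = 0.906; γ = 1/√(1 − 0.906²) = 1/√0.1792 = 2.363; τ_1 = 463.9/2.363 = 196.4 μs.
Leg 2: γ = 1/√(1 − 0.9961²) = 1/√0.007785 = 11.33; τ_2 = 364.4/11.33 = 32.15 μs.
Leg 3: speed unknown; τ_3 = 252.7/γ_3.
Total proper time: 196.4 + 32.15 + τ_3 = 320.8, so τ_3 = 320.8 − 228.5 = 92.29 μs.
γ_3 = 252.7/92.29 = 2.738; β = √(1 − 1/γ²) = √0.8666.

β = 0.931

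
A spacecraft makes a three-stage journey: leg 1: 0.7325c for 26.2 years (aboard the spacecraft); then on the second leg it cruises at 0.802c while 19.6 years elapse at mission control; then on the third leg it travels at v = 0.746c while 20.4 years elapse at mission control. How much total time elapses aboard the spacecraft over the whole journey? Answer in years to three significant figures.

Leg 1: 26.2 years is already measured aboard the spacecraft.
Leg 2: γ = 1/√(1 − 0.802²) = 1/√0.3568 = 1.674; τ_2 = 19.6/1.674 = 11.71 years.
Leg 3: γ = 1/√(1 − 0.746²) = 1/√0.4435 = 1.502; τ_3 = 20.4/1.502 = 13.59 years.
Total: 26.20 + 11.71 + 13.59 years.

τ = 51.5 years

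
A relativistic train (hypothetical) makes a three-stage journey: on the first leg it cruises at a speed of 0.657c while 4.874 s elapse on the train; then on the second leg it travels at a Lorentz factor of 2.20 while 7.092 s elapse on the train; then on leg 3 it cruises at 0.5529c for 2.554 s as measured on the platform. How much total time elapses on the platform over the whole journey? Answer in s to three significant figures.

Leg 1: γ = 1/√(1 − 0.657²) = 1/√0.5684 = 1.326; Δt_1 = 1.326 × 4.874 = 6.465 s.
Leg 2: γ = 2.20; Δt_2 = 2.200 × 7.092 = 15.60 s.
Leg 3: 2.554 s is already measured on the platform.
Total: 6.465 + 15.60 + 2.554 s.

Δt = 24.6 s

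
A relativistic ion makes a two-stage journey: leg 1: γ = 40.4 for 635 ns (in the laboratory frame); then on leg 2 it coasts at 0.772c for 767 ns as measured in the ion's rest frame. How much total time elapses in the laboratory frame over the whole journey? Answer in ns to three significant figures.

Δt = 1840 ns

Leg 1: 635 ns is already measured in the laboratory frame.
Leg 2: γ = 1/√(1 − 0.772²) = 1/√0.4040 = 1.573; Δt_2 = 1.573 × 767 = 1207 ns.
Total: 635.0 + 1207 ns.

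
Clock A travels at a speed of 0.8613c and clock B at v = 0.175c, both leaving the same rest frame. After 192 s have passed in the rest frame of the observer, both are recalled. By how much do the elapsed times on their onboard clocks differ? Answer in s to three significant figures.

|τ_A − τ_B| = 91.5 s

A: γ = 1/√(1 − 0.8613²) = 1/√0.2582 = 1.968; τ_A = 192/1.968 = 97.55 s.
B: γ = 1/√(1 − 0.175²) = 1/√0.9694 = 1.016; τ_B = 192/1.016 = 189.0 s.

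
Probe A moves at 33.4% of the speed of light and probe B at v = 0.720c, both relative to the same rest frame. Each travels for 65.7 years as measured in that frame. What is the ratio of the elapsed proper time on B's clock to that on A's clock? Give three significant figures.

τ_B/τ_A = 0.736

A: β = 0.334; γ = 1/√(1 − 0.334²) = 1/√0.8884 = 1.061. B: γ = 1/√(1 − 0.720²) = 1/√0.4816 = 1.441.
τ_A/τ_B = γ_B/γ_A = 1.441/1.061 = 1.358, so τ_B/τ_A = 0.7363.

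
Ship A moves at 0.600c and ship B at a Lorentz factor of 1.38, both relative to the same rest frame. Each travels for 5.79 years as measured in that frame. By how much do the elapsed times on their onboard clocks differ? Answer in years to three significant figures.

|τ_A − τ_B| = 0.436 years

A: γ = 1/√(1 − 0.600²) = 5/4 = 1.250; τ_A = 5.79/1.250 = 4.632 years.
B: γ = 1.38; τ_B = 5.79/1.380 = 4.196 years.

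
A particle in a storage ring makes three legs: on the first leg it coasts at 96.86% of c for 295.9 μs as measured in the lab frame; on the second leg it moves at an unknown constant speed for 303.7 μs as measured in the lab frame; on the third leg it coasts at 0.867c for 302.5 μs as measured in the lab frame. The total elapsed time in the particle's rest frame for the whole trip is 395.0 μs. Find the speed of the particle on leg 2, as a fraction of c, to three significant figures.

Leg 1: β = 0.9686; γ = 1/√(1 − 0.9686²) = 1/√0.06181 = 4.022; τ_1 = 295.9/4.022 = 73.57 μs.
Leg 2: speed unknown; τ_2 = 303.7/γ_2.
Leg 3: γ = 1/√(1 − 0.867²) = 1/√0.2483 = 2.007; τ_3 = 302.5/2.007 = 150.7 μs.
Total proper time: 73.57 + τ_2 + 150.7 = 395.0, so τ_2 = 395.0 − 224.3 = 170.7 μs.
γ_2 = 303.7/170.7 = 1.779; β = √(1 − 1/γ²) = √0.6841.

β = 0.827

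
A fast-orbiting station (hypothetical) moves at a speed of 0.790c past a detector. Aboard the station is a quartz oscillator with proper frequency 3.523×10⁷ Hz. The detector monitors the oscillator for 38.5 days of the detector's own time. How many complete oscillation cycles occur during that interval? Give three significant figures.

γ = 1/√(1 − 0.790²) = 1/√0.3759 = 1.631
During 38.5 days of lab time, the oscillator's proper time advances by τ = Δt/γ = 38.5/1.631 = 23.60 days = 2.039×10⁶ s.
N = f × τ = 3.523×10⁷ × 2.039×10⁶ = 7.185×10¹³.

N = 7.18×10¹³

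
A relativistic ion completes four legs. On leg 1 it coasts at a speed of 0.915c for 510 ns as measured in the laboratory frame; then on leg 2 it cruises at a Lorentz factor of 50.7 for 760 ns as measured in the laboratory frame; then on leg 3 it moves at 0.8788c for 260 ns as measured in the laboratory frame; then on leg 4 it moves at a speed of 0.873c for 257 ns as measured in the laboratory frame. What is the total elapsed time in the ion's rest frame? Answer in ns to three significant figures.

Leg 1: γ = 1/√(1 − 0.915²) = 1/√0.1628 = 2.479; τ_1 = 510/2.479 = 205.8 ns.
Leg 2: γ = 50.7; τ_2 = 760/50.70 = 14.99 ns.
Leg 3: γ = 1/√(1 − 0.8788²) = 1/√0.2277 = 2.096; τ_3 = 260/2.096 = 124.1 ns.
Leg 4: γ = 1/√(1 − 0.873²) = 1/√0.2379 = 2.050; τ_4 = 257/2.050 = 125.3 ns.
Total: 205.8 + 14.99 + 124.1 + 125.3 ns.

τ = 470 ns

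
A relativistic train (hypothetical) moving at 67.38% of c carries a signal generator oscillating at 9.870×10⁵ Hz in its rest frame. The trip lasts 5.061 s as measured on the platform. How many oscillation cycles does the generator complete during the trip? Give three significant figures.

β = 0.6738; γ = 1/√(1 − 0.6738²) = 1/√0.5460 = 1.353
The oscillator's own cycle count is N = f × τ where τ is the proper time on the train. τ = Δt/γ = 5.061/1.353 = 3.740 s = 3.740×10⁰ s.
N = 9.870×10⁵ × 3.740×10⁰ = 3.691×10⁶.

N = 3.69×10⁶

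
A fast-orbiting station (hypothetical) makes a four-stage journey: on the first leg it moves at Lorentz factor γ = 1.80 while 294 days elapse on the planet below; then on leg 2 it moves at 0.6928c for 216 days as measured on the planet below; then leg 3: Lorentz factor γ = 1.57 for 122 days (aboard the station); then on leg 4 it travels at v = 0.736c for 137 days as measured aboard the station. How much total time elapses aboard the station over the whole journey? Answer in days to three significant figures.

τ = 578 days

Leg 1: γ = 1.80; τ_1 = 294/1.800 = 163.3 days.
Leg 2: γ = 1/√(1 − 0.6928²) = 1/√0.5200 = 1.387; τ_2 = 216/1.387 = 155.8 days.
Leg 3: 122 days is already measured aboard the station.
Leg 4: 137 days is already measured aboard the station.
Total: 163.3 + 155.8 + 122.0 + 137.0 days.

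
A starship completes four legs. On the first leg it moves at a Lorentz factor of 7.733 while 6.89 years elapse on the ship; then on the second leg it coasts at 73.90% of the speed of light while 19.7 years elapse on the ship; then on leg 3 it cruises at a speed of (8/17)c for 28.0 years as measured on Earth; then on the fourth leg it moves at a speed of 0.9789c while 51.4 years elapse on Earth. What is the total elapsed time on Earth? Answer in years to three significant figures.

Δt = 162 years

Leg 1: γ = 7.733; Δt_1 = 7.733 × 6.89 = 53.28 years.
Leg 2: β = 0.7390; γ = 1/√(1 − 0.7390²) = 1/√0.4539 = 1.484; Δt_2 = 1.484 × 19.7 = 29.24 years.
Leg 3: 28.0 years is already measured on Earth.
Leg 4: 51.4 years is already measured on Earth.
Total: 53.28 + 29.24 + 28.00 + 51.40 years.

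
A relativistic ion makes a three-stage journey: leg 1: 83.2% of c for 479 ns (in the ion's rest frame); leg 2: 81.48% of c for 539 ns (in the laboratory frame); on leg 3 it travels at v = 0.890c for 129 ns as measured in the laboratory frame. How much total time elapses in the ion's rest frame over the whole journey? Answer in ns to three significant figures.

Leg 1: 479 ns is already measured in the ion's rest frame.
Leg 2: β = 0.8148; γ = 1/√(1 − 0.8148²) = 1/√0.3361 = 1.725; τ_2 = 539/1.725 = 312.5 ns.
Leg 3: γ = 1/√(1 − 0.890²) = 1/√0.2079 = 2.193; τ_3 = 129/2.193 = 58.82 ns.
Total: 479.0 + 312.5 + 58.82 ns.

τ = 850 ns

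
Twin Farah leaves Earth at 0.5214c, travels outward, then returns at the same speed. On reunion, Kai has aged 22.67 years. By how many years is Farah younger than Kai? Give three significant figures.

γ = 1/√(1 − 0.5214²) = 1/√0.7281 = 1.172
Farah's elapsed proper time: τ = 22.67/1.172 = 19.34 years.
Age gap = Δt − τ = 22.67 − 19.34 years.

Δt − τ = 3.33 years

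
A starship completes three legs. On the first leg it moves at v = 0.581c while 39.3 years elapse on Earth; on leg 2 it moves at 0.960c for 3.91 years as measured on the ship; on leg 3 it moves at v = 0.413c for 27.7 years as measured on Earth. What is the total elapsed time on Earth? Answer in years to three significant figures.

Δt = 81.0 years

Leg 1: 39.3 years is already measured on Earth.
Leg 2: γ = 1/√(1 − 0.960²) = 25/7 ≈ 3.571; Δt_2 = 3.571 × 3.91 = 13.96 years.
Leg 3: 27.7 years is already measured on Earth.
Total: 39.30 + 13.96 + 27.70 years.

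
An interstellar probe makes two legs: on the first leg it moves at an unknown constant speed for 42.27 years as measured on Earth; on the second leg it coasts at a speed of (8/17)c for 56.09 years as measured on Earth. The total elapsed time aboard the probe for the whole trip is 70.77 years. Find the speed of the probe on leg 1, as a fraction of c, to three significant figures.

β = 0.864

Leg 1: speed unknown; τ_1 = 42.27/γ_1.
Leg 2: γ = 1/√(1 − (8/17)²) = 17/15 ≈ 1.133; τ_2 = 56.09/1.133 = 49.49 years.
Total proper time: τ_1 + 49.49 = 70.77, so τ_1 = 70.77 − 49.49 = 21.28 years.
γ_1 = 42.27/21.28 = 1.986; β = √(1 − 1/γ²) = √0.7466.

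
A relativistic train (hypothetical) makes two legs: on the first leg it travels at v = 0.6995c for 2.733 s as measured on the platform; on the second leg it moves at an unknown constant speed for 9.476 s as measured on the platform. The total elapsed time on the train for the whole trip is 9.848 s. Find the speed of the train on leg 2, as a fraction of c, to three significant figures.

Leg 1: γ = 1/√(1 − 0.6995²) = 1/√0.5107 = 1.399; τ_1 = 2.733/1.399 = 1.953 s.
Leg 2: speed unknown; τ_2 = 9.476/γ_2.
Total proper time: 1.953 + τ_2 = 9.848, so τ_2 = 9.848 − 1.953 = 7.895 s.
γ_2 = 9.476/7.895 = 1.200; β = √(1 − 1/γ²) = √0.3059.

β = 0.553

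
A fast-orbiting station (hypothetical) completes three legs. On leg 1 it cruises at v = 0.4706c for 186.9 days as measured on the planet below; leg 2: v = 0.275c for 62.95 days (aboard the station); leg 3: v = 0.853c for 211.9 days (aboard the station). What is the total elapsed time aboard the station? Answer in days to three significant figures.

Leg 1: γ = 1/√(1 − 0.4706²) = 1/√0.7785 = 1.133; τ_1 = 186.9/1.133 = 164.9 days.
Leg 2: 62.95 days is already measured aboard the station.
Leg 3: 211.9 days is already measured aboard the station.
Total: 164.9 + 62.95 + 211.9 days.

τ = 440 days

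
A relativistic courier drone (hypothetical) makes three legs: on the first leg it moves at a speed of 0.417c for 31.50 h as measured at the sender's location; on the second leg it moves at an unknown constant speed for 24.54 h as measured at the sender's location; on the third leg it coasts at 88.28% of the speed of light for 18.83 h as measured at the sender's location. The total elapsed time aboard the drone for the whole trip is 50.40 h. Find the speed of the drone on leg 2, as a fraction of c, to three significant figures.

β = 0.850

Leg 1: γ = 1/√(1 − 0.417²) = 1/√0.8261 = 1.100; τ_1 = 31.50/1.100 = 28.63 h.
Leg 2: speed unknown; τ_2 = 24.54/γ_2.
Leg 3: β = 0.8828; γ = 1/√(1 − 0.8828²) = 1/√0.2207 = 2.129; τ_3 = 18.83/2.129 = 8.845 h.
Total proper time: 28.63 + τ_2 + 8.845 = 50.40, so τ_2 = 50.40 − 37.48 = 12.92 h.
γ_2 = 24.54/12.92 = 1.899; β = √(1 − 1/γ²) = √0.7226.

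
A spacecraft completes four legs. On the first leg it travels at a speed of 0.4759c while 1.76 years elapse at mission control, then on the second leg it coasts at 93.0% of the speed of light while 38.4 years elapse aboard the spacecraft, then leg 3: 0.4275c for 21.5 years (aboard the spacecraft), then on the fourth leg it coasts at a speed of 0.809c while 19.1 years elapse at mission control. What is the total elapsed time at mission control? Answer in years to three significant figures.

Leg 1: 1.76 years is already measured at mission control.
Leg 2: β = 0.930; γ = 1/√(1 − 0.930²) = 1/√0.1351 = 2.721; Δt_2 = 2.721 × 38.4 = 104.5 years.
Leg 3: γ = 1/√(1 − 0.4275²) = 1/√0.8172 = 1.106; Δt_3 = 1.106 × 21.5 = 23.78 years.
Leg 4: 19.1 years is already measured at mission control.
Total: 1.760 + 104.5 + 23.78 + 19.10 years.

Δt = 149 years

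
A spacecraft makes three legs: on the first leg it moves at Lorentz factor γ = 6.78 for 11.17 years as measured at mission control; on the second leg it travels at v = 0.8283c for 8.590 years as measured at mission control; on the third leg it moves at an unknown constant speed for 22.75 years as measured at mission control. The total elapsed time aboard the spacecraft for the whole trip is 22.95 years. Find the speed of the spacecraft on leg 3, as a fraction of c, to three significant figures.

Leg 1: γ = 6.78; τ_1 = 11.17/6.780 = 1.647 years.
Leg 2: γ = 1/√(1 − 0.8283²) = 1/√0.3139 = 1.785; τ_2 = 8.590/1.785 = 4.813 years.
Leg 3: speed unknown; τ_3 = 22.75/γ_3.
Total proper time: 1.647 + 4.813 + τ_3 = 22.95, so τ_3 = 22.95 − 6.460 = 16.49 years.
γ_3 = 22.75/16.49 = 1.380; β = √(1 − 1/γ²) = √0.4746.

β = 0.689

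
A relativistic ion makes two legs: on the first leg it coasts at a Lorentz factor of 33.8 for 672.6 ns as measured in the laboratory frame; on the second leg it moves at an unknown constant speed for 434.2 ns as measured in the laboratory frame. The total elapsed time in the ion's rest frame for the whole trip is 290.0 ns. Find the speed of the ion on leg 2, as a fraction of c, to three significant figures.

β = 0.783

Leg 1: γ = 33.8; τ_1 = 672.6/33.80 = 19.90 ns.
Leg 2: speed unknown; τ_2 = 434.2/γ_2.
Total proper time: 19.90 + τ_2 = 290.0, so τ_2 = 290.0 − 19.90 = 270.1 ns.
γ_2 = 434.2/270.1 = 1.608; β = √(1 − 1/γ²) = √0.6130.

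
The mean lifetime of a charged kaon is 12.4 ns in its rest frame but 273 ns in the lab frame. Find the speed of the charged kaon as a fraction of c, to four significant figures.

γ = Δt/τ₀ = 273/12.4 = 22.02
β = √(1 − 1/γ²) = √(1 − 0.002063) = √0.9979

v = 0.9990c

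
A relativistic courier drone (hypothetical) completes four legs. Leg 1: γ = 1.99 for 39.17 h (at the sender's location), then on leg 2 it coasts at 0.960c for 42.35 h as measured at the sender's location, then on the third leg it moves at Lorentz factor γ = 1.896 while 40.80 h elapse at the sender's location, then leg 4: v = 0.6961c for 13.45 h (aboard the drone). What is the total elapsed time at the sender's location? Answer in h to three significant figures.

Leg 1: 39.17 h is already measured at the sender's location.
Leg 2: 42.35 h is already measured at the sender's location.
Leg 3: 40.80 h is already measured at the sender's location.
Leg 4: γ = 1/√(1 − 0.6961²) = 1/√0.5154 = 1.393; Δt_4 = 1.393 × 13.45 = 18.73 h.
Total: 39.17 + 42.35 + 40.80 + 18.73 h.

Δt = 141 h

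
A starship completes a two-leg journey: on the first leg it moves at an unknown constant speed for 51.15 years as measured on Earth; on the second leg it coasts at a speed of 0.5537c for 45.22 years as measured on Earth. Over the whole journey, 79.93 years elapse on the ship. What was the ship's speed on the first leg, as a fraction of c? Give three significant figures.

β = 0.563

Leg 1: speed unknown; τ_1 = 51.15/γ_1.
Leg 2: γ = 1/√(1 − 0.5537²) = 1/√0.6934 = 1.201; τ_2 = 45.22/1.201 = 37.66 years.
Total proper time: τ_1 + 37.66 = 79.93, so τ_1 = 79.93 − 37.66 = 42.27 years.
γ_1 = 51.15/42.27 = 1.210; β = √(1 − 1/γ²) = √0.3169.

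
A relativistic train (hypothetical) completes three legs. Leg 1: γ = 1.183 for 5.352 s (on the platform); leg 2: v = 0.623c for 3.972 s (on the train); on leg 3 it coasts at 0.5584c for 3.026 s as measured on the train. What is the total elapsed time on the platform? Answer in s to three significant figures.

Leg 1: 5.352 s is already measured on the platform.
Leg 2: γ = 1/√(1 − 0.623²) = 1/√0.6119 = 1.278; Δt_2 = 1.278 × 3.972 = 5.078 s.
Leg 3: γ = 1/√(1 − 0.5584²) = 1/√0.6882 = 1.205; Δt_3 = 1.205 × 3.026 = 3.648 s.
Total: 5.352 + 5.078 + 3.648 s.

Δt = 14.1 s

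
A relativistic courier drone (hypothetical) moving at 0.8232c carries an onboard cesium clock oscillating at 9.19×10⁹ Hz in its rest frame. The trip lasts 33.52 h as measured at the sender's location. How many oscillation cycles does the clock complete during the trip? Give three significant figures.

γ = 1/√(1 − 0.8232²) = 1/√0.3223 = 1.761
The oscillator's own cycle count is N = f × τ where τ is the proper time aboard the drone. τ = Δt/γ = 33.52/1.761 = 19.03 h = 6.851×10⁴ s.
N = 9.19×10⁹ × 6.851×10⁴ = 6.296×10¹⁴.

N = 6.30×10¹⁴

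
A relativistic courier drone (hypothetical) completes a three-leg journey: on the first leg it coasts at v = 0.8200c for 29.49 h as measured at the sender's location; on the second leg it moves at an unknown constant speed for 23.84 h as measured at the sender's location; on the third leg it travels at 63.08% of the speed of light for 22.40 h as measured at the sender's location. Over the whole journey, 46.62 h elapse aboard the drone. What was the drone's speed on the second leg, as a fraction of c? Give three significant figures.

β = 0.855

Leg 1: γ = 1/√(1 − 0.8200²) = 1/√0.3276 = 1.747; τ_1 = 29.49/1.747 = 16.88 h.
Leg 2: speed unknown; τ_2 = 23.84/γ_2.
Leg 3: β = 0.6308; γ = 1/√(1 − 0.6308²) = 1/√0.6021 = 1.289; τ_3 = 22.40/1.289 = 17.38 h.
Total proper time: 16.88 + τ_2 + 17.38 = 46.62, so τ_2 = 46.62 − 34.26 = 12.36 h.
γ_2 = 23.84/12.36 = 1.929; β = √(1 − 1/γ²) = √0.7312.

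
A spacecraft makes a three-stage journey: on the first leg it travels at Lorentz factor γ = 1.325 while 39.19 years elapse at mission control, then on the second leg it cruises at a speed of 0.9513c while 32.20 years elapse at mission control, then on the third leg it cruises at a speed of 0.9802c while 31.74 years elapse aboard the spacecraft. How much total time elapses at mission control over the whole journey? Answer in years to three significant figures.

Leg 1: 39.19 years is already measured at mission control.
Leg 2: 32.20 years is already measured at mission control.
Leg 3: γ = 1/√(1 − 0.9802²) = 1/√0.03921 = 5.050; Δt_3 = 5.050 × 31.74 = 160.3 years.
Total: 39.19 + 32.20 + 160.3 years.

Δt = 232 years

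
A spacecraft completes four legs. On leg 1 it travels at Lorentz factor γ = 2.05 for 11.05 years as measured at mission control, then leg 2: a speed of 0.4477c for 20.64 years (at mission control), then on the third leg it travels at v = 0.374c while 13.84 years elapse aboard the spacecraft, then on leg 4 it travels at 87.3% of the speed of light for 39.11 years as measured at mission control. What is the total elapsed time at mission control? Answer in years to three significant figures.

Δt = 85.7 years

Leg 1: 11.05 years is already measured at mission control.
Leg 2: 20.64 years is already measured at mission control.
Leg 3: γ = 1/√(1 − 0.374²) = 1/√0.8601 = 1.078; Δt_3 = 1.078 × 13.84 = 14.92 years.
Leg 4: 39.11 years is already measured at mission control.
Total: 11.05 + 20.64 + 14.92 + 39.11 years.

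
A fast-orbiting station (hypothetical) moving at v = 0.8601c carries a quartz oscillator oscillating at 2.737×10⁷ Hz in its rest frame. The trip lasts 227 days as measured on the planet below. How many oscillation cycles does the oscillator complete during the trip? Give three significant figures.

γ = 1/√(1 − 0.8601²) = 1/√0.2602 = 1.960
The oscillator's own cycle count is N = f × τ where τ is the proper time aboard the station. τ = Δt/γ = 227/1.960 = 115.8 days = 1.000×10⁷ s.
N = 2.737×10⁷ × 1.000×10⁷ = 2.738×10¹⁴.

N = 2.74×10¹⁴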